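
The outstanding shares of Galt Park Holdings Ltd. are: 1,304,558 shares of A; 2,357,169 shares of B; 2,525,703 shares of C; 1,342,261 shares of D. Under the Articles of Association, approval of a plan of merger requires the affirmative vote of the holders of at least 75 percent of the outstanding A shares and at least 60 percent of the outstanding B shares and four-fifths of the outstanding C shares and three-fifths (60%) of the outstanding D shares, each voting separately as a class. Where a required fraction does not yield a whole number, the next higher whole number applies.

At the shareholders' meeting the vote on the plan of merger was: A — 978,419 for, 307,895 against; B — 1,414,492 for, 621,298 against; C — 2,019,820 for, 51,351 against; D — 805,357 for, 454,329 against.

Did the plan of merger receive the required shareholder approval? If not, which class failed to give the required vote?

Not approved — the C shares did not give the required vote.

A: 3/4 of 1304558 = 978418.50, rounded up to 978419; 978,419 required, 978,419 in favor — approved.
B: 3/5 of 2357169 = 1414301.40, rounded up to 1414302; 1,414,302 required, 1,414,492 in favor — approved.
C: 4/5 of 2525703 = 2020562.40, rounded up to 2020563; 2,020,563 required, 2,019,820 in favor — not approved.
D: 3/5 of 1342261 = 805356.60, rounded up to 805357; 805,357 required, 805,357 in favor — approved.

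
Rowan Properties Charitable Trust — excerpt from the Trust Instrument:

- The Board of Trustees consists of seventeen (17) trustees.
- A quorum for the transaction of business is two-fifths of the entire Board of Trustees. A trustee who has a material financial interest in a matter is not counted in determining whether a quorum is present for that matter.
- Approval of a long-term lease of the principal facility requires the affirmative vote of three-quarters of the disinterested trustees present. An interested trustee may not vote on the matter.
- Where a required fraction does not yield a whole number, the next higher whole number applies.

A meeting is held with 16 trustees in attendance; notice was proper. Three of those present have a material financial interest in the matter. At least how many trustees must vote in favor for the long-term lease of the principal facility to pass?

The long-term lease of the principal facility requires three-fourths of the disinterested trustees present (16 − 3 = 13).
3/4 of 13 = 9.75, rounded up to 10.

10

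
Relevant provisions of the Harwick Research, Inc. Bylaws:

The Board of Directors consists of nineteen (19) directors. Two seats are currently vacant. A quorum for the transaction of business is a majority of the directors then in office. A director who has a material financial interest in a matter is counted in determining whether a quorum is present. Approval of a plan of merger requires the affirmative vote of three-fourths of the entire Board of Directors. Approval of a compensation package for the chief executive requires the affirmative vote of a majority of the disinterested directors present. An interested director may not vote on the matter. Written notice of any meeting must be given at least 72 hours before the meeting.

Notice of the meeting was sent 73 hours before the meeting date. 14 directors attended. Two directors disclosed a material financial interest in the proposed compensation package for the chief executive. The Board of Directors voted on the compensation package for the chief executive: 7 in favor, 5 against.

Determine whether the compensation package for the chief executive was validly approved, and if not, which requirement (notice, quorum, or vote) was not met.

Notice: 73 hours given; 72 required (73 ≥ 72). Satisfied.
Quorum: 14 present (interested directors count toward quorum); quorum is 9. Satisfied.
Vote: the compensation package for the chief executive requires a majority of the disinterested directors present (14 − 2 = 12). A majority of 12 is 7, so 7 affirmative votes are needed; 7 voted in favor. Satisfied.

Valid — all requirements satisfied.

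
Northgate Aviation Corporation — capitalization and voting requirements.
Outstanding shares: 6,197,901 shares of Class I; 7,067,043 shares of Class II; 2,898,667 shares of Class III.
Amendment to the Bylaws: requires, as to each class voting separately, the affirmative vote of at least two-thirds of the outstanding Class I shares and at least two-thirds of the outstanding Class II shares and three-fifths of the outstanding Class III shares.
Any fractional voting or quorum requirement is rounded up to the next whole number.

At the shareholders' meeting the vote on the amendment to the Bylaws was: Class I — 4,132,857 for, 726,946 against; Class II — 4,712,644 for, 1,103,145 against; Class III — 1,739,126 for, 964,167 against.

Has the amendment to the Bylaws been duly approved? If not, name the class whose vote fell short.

Not approved — the Class III shares did not give the required vote.

Class I: 2/3 of 6197901 = 4131934; 4,131,934 required, 4,132,857 in favor — approved.
Class II: 2/3 of 7067043 = 4711362; 4,711,362 required, 4,712,644 in favor — approved.
Class III: 3/5 of 2898667 = 1739200.20, rounded up to 1739201; 1,739,201 required, 1,739,126 in favor — not approved.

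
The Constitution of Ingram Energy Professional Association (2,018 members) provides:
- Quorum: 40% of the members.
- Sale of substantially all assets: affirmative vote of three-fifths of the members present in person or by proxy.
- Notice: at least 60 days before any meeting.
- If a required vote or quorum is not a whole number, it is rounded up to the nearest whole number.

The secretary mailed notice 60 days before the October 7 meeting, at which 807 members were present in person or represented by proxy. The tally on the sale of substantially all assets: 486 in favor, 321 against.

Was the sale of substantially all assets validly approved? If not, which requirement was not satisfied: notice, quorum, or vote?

Notice: 60 days given; 60 required. Satisfied.
Quorum: 40% of 2,018 = 807.20, rounded up to 808; 807 present. Not satisfied.
Vote: requires three-fifths of those present (807); 3/5 of 807 = 484.20, rounded up to 485, so 485 needed; 486 in favor. Satisfied.

Invalid — quorum requirement not satisfied.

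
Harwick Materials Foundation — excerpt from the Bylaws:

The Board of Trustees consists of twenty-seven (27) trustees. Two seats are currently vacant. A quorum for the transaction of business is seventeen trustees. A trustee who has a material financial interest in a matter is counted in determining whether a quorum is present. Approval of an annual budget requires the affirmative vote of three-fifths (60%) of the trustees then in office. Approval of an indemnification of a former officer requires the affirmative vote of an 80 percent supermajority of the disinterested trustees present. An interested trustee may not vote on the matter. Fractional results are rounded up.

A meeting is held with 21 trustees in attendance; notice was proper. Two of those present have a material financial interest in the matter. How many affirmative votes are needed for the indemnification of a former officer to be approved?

The indemnification of a former officer requires four-fifths of the disinterested trustees present (21 − 2 = 19).
4/5 of 19 = 15.20, rounded up to 16.

16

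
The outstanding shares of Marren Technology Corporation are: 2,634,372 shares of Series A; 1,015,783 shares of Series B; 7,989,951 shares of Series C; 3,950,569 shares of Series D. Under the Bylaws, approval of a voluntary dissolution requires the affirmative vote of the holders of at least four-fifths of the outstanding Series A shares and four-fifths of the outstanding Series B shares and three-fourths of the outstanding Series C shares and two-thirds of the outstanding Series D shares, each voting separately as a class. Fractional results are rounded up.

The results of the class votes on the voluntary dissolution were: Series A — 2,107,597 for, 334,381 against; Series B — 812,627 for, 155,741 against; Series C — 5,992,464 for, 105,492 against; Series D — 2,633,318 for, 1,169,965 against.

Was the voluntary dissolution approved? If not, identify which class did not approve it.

Series A: 4/5 of 2634372 = 2107497.60, rounded up to 2107498; 2,107,498 required, 2,107,597 in favor — approved.
Series B: 4/5 of 1015783 = 812626.40, rounded up to 812627; 812,627 required, 812,627 in favor — approved.
Series C: 3/4 of 7989951 = 5992463.25, rounded up to 5992464; 5,992,464 required, 5,992,464 in favor — approved.
Series D: 2/3 of 3950569 = 2633712.67, rounded up to 2633713; 2,633,713 required, 2,633,318 in favor — not approved.

Not approved — the Series D shares did not give the required vote.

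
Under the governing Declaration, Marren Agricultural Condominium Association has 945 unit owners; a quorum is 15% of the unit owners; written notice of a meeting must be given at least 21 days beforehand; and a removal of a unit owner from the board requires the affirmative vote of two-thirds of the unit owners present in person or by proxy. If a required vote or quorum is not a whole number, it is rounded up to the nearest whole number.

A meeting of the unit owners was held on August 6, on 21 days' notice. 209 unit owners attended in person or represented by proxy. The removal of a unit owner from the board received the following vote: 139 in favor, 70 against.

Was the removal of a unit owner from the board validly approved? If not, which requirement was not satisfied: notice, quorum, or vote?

Invalid — vote requirement not satisfied.

Notice: 21 days given; 21 required. Satisfied.
Quorum: 15% of 945 = 141.75, rounded up to 142; 209 present. Satisfied.
Vote: requires two-thirds of those present (209); 2/3 of 209 = 139.33, rounded up to 140, so 140 needed; 139 in favor. Not satisfied.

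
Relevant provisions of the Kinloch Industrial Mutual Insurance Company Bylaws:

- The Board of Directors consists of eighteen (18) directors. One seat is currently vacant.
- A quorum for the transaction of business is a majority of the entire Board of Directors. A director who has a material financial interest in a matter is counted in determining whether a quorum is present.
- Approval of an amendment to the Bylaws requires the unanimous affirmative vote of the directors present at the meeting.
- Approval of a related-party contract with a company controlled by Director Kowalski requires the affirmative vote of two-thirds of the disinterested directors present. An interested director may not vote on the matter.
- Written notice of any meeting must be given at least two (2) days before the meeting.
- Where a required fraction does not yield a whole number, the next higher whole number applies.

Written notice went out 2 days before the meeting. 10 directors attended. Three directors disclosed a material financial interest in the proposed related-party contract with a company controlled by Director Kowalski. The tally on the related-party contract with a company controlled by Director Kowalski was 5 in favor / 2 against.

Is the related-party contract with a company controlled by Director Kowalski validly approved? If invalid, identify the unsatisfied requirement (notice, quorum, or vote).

Valid — all requirements satisfied.

Notice: 2 days given; 2 required (2 ≥ 2). Satisfied.
Quorum: 10 present (interested directors count toward quorum); quorum is 10. Satisfied.
Vote: the related-party contract with a company controlled by Director Kowalski requires two-thirds of the disinterested directors present (10 − 3 = 7). 2/3 of 7 = 4.67, rounded up to 5, so 5 affirmative votes are needed; 5 voted in favor. Satisfied.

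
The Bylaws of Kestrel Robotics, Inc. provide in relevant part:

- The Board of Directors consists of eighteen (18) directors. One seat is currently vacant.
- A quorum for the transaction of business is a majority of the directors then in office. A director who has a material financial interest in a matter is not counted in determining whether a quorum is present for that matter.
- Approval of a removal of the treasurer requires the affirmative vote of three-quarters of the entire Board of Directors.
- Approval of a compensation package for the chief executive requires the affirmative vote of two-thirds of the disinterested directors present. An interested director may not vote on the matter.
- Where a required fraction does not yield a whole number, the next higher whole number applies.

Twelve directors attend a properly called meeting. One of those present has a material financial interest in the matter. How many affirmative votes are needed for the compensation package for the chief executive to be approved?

The compensation package for the chief executive requires two-thirds of the disinterested directors present (12 − 1 = 11).
2/3 of 11 = 7.33, rounded up to 8.

8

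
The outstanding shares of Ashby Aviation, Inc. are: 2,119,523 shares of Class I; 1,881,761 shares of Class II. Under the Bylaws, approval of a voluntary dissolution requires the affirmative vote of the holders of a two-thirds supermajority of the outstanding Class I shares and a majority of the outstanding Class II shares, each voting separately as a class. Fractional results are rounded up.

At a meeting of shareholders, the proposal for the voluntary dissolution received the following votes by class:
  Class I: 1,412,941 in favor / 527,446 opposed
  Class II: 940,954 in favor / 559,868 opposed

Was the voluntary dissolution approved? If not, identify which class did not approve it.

Class I: 2/3 of 2119523 = 1413015.33, rounded up to 1413016; 1,413,016 required, 1,412,941 in favor — not approved.
Class II: a majority of 1881761 is 940881; 940,881 required, 940,954 in favor — approved.

Not approved — the Class I shares did not give the required vote.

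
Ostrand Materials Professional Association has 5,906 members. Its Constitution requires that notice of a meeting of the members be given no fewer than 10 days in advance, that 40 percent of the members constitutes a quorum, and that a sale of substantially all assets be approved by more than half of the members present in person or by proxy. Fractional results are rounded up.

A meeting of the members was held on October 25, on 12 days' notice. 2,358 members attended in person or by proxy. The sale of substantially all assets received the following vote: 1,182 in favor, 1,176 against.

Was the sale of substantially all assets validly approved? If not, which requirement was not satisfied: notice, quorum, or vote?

Notice: 12 days given; 10 required. Satisfied.
Quorum: 40% of 5,906 = 2,362.40, rounded up to 2,363; 2,358 present. Not satisfied.
Vote: requires a majority of those present (2,358); a majority of 2358 is 1180, so 1,180 needed; 1,182 in favor. Satisfied.

Invalid — quorum requirement not satisfied.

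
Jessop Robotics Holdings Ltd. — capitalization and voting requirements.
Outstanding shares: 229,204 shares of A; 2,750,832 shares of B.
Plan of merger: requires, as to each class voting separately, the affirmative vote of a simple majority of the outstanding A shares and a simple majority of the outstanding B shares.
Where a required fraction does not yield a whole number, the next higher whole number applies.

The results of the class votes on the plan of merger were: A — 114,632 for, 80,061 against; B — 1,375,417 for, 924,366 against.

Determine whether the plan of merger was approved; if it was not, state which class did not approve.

A: a majority of 229204 is 114603; 114,603 required, 114,632 in favor — approved.
B: a majority of 2750832 is 1375417; 1,375,417 required, 1,375,417 in favor — approved.

Approved — every class gave the required vote.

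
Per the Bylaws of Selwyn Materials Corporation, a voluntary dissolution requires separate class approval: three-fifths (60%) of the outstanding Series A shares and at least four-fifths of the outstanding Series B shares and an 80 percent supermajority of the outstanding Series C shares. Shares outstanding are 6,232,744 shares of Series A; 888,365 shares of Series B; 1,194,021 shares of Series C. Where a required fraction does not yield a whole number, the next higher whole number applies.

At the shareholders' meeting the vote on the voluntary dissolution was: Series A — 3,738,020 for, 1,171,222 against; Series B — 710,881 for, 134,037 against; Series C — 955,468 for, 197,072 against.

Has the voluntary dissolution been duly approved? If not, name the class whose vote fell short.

Series A: 3/5 of 6232744 = 3739646.40, rounded up to 3739647; 3,739,647 required, 3,738,020 in favor — not approved.
Series B: 4/5 of 888365 = 710692; 710,692 required, 710,881 in favor — approved.
Series C: 4/5 of 1194021 = 955216.80, rounded up to 955217; 955,217 required, 955,468 in favor — approved.

Not approved — the Series A shares did not give the required vote.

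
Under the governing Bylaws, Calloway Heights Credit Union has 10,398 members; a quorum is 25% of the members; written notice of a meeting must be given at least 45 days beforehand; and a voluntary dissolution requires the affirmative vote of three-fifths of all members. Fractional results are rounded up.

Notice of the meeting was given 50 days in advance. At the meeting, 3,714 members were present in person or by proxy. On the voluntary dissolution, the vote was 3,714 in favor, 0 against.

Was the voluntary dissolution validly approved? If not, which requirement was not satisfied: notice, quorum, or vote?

Notice: 50 days given; 45 required. Satisfied.
Quorum: 25% of 10,398 = 2,599.50, rounded up to 2,600; 3,714 present. Satisfied.
Vote: requires three-fifths of all members (10,398); 3/5 of 10398 = 6238.80, rounded up to 6239, so 6,239 needed; 3,714 in favor. Not satisfied.

Invalid — vote requirement not satisfied.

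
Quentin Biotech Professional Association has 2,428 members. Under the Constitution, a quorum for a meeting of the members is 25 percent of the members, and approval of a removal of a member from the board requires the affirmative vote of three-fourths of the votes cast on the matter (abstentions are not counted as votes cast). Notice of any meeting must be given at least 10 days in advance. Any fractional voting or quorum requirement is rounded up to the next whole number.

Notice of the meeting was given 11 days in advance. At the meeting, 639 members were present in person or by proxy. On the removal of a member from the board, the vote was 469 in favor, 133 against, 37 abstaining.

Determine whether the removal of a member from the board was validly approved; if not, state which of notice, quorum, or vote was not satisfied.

Valid — all requirements satisfied.

Notice: 11 days given; 10 required. Satisfied.
Quorum: 25% of 2,428 = 607; 639 present. Satisfied.
Vote: requires three-fourths of the votes cast (639 − 37 abstaining = 602); 3/4 of 602 = 451.50, rounded up to 452, so 452 needed; 469 in favor. Satisfied.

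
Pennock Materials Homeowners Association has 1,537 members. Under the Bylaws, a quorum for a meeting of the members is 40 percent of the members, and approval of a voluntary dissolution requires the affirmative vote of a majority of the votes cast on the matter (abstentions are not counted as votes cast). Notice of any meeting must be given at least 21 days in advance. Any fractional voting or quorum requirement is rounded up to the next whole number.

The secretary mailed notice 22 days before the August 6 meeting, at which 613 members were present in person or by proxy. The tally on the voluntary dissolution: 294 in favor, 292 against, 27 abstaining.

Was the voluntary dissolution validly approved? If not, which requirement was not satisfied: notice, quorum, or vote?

Notice: 22 days given; 21 required. Satisfied.
Quorum: 40% of 1,537 = 614.80, rounded up to 615; 613 present. Not satisfied.
Vote: requires a majority of the votes cast (613 − 27 abstaining = 586); a majority of 586 is 294, so 294 needed; 294 in favor. Satisfied.

Invalid — quorum requirement not satisfied.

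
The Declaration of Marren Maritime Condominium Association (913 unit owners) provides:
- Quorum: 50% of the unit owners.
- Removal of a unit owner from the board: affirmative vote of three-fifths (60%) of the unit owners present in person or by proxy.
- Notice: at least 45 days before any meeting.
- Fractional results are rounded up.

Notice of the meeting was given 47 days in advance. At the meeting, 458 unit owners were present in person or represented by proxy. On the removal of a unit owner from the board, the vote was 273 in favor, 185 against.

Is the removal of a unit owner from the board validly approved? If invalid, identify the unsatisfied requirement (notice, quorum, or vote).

Notice: 47 days given; 45 required. Satisfied.
Quorum: 50% of 913 = 456.50, rounded up to 457; 458 present. Satisfied.
Vote: requires three-fifths of those present (458); 3/5 of 458 = 274.80, rounded up to 275, so 275 needed; 273 in favor. Not satisfied.

Invalid — vote requirement not satisfied.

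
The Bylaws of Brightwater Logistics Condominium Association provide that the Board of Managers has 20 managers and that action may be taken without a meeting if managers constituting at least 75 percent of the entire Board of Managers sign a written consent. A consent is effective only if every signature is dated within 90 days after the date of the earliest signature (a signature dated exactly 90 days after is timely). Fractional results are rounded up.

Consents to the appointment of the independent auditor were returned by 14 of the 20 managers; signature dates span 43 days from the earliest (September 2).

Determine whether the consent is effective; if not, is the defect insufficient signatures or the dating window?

Signatures required: at least 75 percent of 20 — 3/4 of 20 = 15, so 15 needed; 14 signed. Insufficient.
Dating window: the latest signature is 43 days after the earliest; the limit is 90 days. Within the window.

Not effective — insufficient signatures.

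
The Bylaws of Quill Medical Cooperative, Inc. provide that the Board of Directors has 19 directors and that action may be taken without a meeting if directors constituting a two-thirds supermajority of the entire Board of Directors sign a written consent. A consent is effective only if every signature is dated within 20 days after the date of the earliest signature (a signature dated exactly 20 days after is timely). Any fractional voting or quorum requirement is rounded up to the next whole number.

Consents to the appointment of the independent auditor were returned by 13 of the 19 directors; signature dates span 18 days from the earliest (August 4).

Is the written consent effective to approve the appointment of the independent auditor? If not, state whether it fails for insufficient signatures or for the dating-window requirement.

Effective — both the signature and dating-window requirements are satisfied.

Signatures required: a two-thirds supermajority of 19 — 2/3 of 19 = 12.67, rounded up to 13, so 13 needed; 13 signed. Sufficient.
Dating window: the latest signature is 18 days after the earliest; the limit is 20 days. Within the window.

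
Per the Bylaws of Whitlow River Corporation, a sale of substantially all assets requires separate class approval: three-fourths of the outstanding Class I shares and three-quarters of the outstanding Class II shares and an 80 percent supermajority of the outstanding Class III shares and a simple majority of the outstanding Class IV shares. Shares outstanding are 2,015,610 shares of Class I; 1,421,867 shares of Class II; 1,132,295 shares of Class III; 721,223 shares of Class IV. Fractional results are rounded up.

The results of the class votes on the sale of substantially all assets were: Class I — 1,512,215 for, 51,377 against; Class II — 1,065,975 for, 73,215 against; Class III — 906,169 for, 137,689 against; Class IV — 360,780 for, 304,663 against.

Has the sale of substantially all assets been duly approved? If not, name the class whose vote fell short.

Class I: 3/4 of 2015610 = 1511707.50, rounded up to 1511708; 1,511,708 required, 1,512,215 in favor — approved.
Class II: 3/4 of 1421867 = 1066400.25, rounded up to 1066401; 1,066,401 required, 1,065,975 in favor — not approved.
Class III: 4/5 of 1132295 = 905836; 905,836 required, 906,169 in favor — approved.
Class IV: a majority of 721223 is 360612; 360,612 required, 360,780 in favor — approved.

Not approved — the Class II shares did not give the required vote.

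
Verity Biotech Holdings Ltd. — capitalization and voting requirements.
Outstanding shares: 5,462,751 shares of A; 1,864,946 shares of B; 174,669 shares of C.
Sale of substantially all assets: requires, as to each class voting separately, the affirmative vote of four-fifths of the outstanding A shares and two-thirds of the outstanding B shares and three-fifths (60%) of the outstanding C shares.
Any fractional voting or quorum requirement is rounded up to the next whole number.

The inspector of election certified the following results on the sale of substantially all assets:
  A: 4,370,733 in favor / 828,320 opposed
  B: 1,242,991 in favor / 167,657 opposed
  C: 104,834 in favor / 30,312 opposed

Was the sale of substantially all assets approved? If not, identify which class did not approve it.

Not approved — the B shares did not give the required vote.

A: 4/5 of 5462751 = 4370200.80, rounded up to 4370201; 4,370,201 required, 4,370,733 in favor — approved.
B: 2/3 of 1864946 = 1243297.33, rounded up to 1243298; 1,243,298 required, 1,242,991 in favor — not approved.
C: 3/5 of 174669 = 104801.40, rounded up to 104802; 104,802 required, 104,834 in favor — approved.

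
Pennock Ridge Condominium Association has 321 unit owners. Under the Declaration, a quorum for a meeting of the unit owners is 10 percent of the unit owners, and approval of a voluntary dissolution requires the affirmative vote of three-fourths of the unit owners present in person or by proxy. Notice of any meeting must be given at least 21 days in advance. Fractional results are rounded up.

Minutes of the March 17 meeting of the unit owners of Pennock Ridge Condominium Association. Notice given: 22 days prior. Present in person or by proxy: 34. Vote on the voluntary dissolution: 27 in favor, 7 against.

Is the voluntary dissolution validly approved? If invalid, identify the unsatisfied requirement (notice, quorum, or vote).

Notice: 22 days given; 21 required. Satisfied.
Quorum: 10% of 321 = 32.10, rounded up to 33; 34 present. Satisfied.
Vote: requires three-fourths of those present (34); 3/4 of 34 = 25.50, rounded up to 26, so 26 needed; 27 in favor. Satisfied.

Valid — all requirements satisfied.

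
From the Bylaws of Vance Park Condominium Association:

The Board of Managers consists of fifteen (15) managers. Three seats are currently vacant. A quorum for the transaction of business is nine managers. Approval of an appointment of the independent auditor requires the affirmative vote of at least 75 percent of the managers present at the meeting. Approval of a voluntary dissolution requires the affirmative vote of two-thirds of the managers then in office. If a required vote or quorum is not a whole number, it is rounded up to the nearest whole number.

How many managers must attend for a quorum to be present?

9

The quorum is fixed at 9.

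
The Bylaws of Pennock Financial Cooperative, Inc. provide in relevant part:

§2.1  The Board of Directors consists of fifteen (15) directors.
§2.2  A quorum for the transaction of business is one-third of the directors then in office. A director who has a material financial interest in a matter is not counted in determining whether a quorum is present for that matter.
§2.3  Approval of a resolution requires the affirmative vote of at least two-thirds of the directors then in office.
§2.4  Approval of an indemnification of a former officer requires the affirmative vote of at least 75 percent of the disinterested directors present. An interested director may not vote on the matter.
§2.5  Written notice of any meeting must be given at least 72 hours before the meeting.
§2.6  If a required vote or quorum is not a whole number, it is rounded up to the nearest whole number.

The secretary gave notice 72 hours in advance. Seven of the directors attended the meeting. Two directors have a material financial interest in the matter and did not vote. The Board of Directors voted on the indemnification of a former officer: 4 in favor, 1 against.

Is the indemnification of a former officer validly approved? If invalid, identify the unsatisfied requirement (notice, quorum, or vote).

Valid — all requirements satisfied.

Notice: 72 hours given; 72 required (72 ≥ 72). Satisfied.
Quorum: 7 present, but the 2 interested directors do not count, leaving 5. Quorum is 5. Satisfied.
Vote: the indemnification of a former officer requires three-fourths of the disinterested directors present (7 − 2 = 5). 3/4 of 5 = 3.75, rounded up to 4, so 4 affirmative votes are needed; 4 voted in favor. Satisfied.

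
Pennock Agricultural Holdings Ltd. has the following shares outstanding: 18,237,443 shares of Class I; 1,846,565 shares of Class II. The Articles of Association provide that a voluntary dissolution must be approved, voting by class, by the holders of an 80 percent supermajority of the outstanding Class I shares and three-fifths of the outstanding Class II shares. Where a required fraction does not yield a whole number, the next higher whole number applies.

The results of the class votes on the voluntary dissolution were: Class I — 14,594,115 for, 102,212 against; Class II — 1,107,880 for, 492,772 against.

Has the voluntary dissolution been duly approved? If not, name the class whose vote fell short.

Not approved — the Class II shares did not give the required vote.

Class I: 4/5 of 18237443 = 14589954.40, rounded up to 14589955; 14,589,955 required, 14,594,115 in favor — approved.
Class II: 3/5 of 1846565 = 1107939; 1,107,939 required, 1,107,880 in favor — not approved.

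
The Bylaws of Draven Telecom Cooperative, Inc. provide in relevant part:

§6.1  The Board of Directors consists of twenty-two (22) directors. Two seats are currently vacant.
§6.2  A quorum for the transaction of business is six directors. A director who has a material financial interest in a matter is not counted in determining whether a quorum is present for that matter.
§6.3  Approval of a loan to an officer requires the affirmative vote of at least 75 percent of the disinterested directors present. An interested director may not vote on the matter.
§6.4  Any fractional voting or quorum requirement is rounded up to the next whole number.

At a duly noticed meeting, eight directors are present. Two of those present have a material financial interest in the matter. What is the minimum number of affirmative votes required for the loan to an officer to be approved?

The loan to an officer requires three-fourths of the disinterested directors present (8 − 2 = 6).
3/4 of 6 = 4.50, rounded up to 5.

5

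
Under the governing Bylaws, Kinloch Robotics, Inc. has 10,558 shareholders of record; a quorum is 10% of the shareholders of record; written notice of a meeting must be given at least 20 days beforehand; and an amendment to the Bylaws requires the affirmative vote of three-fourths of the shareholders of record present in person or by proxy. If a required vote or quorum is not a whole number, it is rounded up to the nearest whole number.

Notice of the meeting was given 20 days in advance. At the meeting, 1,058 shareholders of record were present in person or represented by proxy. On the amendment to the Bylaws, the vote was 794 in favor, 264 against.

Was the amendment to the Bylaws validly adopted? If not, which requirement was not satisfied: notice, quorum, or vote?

Valid — all requirements satisfied.

Notice: 20 days given; 20 required. Satisfied.
Quorum: 10% of 10,558 = 1,055.80, rounded up to 1,056; 1,058 present. Satisfied.
Vote: requires three-fourths of those present (1,058); 3/4 of 1058 = 793.50, rounded up to 794, so 794 needed; 794 in favor. Satisfied.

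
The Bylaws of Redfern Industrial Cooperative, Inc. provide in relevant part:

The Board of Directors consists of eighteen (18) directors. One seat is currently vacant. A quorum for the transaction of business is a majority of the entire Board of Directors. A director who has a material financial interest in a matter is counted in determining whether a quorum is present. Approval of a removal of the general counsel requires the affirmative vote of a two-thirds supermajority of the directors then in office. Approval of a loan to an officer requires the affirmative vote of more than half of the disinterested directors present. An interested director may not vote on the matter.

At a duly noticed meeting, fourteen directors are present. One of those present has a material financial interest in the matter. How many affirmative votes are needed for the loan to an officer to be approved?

7

The loan to an officer requires a majority of the disinterested directors present (14 − 1 = 13).
A majority of 13 is 7.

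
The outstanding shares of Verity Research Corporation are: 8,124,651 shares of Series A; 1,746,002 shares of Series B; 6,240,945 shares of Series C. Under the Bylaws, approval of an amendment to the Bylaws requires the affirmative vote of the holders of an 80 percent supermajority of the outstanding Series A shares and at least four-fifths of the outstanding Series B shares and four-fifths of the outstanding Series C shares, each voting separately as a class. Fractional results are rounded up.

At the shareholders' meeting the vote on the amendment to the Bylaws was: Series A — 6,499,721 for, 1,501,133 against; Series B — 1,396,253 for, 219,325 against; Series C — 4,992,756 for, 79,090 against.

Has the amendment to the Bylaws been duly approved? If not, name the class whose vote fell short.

Not approved — the Series B shares did not give the required vote.

Series A: 4/5 of 8124651 = 6499720.80, rounded up to 6499721; 6,499,721 required, 6,499,721 in favor — approved.
Series B: 4/5 of 1746002 = 1396801.60, rounded up to 1396802; 1,396,802 required, 1,396,253 in favor — not approved.
Series C: 4/5 of 6240945 = 4992756; 4,992,756 required, 4,992,756 in favor — approved.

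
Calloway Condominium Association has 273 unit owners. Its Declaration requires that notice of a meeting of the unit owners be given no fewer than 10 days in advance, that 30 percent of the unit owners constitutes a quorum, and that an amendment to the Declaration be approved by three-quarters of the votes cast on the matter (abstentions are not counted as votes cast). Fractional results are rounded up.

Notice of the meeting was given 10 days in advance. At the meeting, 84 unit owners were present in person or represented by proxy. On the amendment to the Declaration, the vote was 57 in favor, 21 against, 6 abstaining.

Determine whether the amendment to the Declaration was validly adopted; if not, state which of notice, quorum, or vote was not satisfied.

Invalid — vote requirement not satisfied.

Notice: 10 days given; 10 required. Satisfied.
Quorum: 30% of 273 = 81.90, rounded up to 82; 84 present. Satisfied.
Vote: requires three-fourths of the votes cast (84 − 6 abstaining = 78); 3/4 of 78 = 58.50, rounded up to 59, so 59 needed; 57 in favor. Not satisfied.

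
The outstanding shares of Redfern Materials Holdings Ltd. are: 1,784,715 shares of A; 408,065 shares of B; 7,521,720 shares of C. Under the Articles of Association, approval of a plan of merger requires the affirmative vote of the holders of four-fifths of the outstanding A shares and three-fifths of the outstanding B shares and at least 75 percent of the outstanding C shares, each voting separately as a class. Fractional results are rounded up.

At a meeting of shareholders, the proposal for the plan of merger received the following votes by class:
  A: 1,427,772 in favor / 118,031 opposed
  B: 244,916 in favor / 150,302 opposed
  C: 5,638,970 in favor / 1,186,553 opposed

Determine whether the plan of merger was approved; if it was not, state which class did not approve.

A: 4/5 of 1784715 = 1427772; 1,427,772 required, 1,427,772 in favor — approved.
B: 3/5 of 408065 = 244839; 244,839 required, 244,916 in favor — approved.
C: 3/4 of 7521720 = 5641290; 5,641,290 required, 5,638,970 in favor — not approved.

Not approved — the C shares did not give the required vote.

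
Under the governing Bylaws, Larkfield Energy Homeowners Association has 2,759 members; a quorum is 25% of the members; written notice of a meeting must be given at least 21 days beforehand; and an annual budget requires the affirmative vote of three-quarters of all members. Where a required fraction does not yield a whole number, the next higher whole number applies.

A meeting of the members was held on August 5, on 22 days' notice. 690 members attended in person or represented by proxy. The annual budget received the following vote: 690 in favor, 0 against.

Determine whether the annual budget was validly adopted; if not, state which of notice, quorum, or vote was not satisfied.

Notice: 22 days given; 21 required. Satisfied.
Quorum: 25% of 2,759 = 689.75, rounded up to 690; 690 present. Satisfied.
Vote: requires three-fourths of all members (2,759); 3/4 of 2759 = 2069.25, rounded up to 2070, so 2,070 needed; 690 in favor. Not satisfied.

Invalid — vote requirement not satisfied.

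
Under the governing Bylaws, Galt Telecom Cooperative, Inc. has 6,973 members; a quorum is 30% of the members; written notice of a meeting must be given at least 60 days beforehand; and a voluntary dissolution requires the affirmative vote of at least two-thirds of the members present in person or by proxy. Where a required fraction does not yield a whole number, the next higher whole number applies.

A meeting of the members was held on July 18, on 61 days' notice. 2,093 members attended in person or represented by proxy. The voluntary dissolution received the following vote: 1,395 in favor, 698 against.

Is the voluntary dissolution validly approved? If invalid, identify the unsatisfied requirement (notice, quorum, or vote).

Invalid — vote requirement not satisfied.

Notice: 61 days given; 60 required. Satisfied.
Quorum: 30% of 6,973 = 2,091.90, rounded up to 2,092; 2,093 present. Satisfied.
Vote: requires two-thirds of those present (2,093); 2/3 of 2093 = 1395.33, rounded up to 1396, so 1,396 needed; 1,395 in favor. Not satisfied.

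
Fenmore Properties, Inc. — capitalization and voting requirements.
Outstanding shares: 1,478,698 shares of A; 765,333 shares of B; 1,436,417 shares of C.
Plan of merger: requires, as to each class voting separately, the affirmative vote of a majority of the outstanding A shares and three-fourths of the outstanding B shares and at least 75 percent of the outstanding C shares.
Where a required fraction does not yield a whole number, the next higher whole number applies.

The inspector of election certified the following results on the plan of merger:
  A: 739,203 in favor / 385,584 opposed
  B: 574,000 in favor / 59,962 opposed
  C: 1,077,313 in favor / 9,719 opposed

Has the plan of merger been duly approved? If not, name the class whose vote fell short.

Not approved — the A shares did not give the required vote.

A: a majority of 1478698 is 739350; 739,350 required, 739,203 in favor — not approved.
B: 3/4 of 765333 = 573999.75, rounded up to 574000; 574,000 required, 574,000 in favor — approved.
C: 3/4 of 1436417 = 1077312.75, rounded up to 1077313; 1,077,313 required, 1,077,313 in favor — approved.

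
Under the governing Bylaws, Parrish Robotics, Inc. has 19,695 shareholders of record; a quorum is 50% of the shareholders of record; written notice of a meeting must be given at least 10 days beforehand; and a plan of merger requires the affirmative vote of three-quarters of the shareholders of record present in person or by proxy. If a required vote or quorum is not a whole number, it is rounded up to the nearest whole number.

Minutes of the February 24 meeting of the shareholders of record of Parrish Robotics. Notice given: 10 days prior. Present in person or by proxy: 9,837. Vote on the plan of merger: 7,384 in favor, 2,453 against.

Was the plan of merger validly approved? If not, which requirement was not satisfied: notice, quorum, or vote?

Invalid — quorum requirement not satisfied.

Notice: 10 days given; 10 required. Satisfied.
Quorum: 50% of 19,695 = 9,847.50, rounded up to 9,848; 9,837 present. Not satisfied.
Vote: requires three-fourths of those present (9,837); 3/4 of 9837 = 7377.75, rounded up to 7378, so 7,378 needed; 7,384 in favor. Satisfied.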